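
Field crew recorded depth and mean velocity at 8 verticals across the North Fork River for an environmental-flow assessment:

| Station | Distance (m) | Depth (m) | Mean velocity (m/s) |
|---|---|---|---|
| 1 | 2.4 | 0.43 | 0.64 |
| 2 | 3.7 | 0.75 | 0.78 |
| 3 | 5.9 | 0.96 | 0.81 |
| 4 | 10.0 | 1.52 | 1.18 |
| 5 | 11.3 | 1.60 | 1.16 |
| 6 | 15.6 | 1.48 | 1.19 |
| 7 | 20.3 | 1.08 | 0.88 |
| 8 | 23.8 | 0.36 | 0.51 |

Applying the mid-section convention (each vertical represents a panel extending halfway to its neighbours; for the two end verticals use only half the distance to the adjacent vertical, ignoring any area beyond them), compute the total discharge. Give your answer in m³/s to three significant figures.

25.8 m³/s

w_1 = (3.7 − 2.4)/2 = 0.65 m; q_1 = 0.64 × 0.43 × 0.65 = 0.1789 m³/s
w_2 = (5.9 − 2.4)/2 = 1.75 m; q_2 = 0.78 × 0.75 × 1.75 = 1.024 m³/s
w_3 = (10.0 − 3.7)/2 = 3.15 m; q_3 = 0.81 × 0.96 × 3.15 = 2.449 m³/s
w_4 = (11.3 − 5.9)/2 = 2.7 m; q_4 = 1.18 × 1.52 × 2.7 = 4.843 m³/s
w_5 = (15.6 − 10.0)/2 = 2.8 m; q_5 = 1.16 × 1.60 × 2.8 = 5.197 m³/s
w_6 = (20.3 − 11.3)/2 = 4.5 m; q_6 = 1.19 × 1.48 × 4.5 = 7.925 m³/s
w_7 = (23.8 − 15.6)/2 = 4.1 m; q_7 = 0.88 × 1.08 × 4.1 = 3.897 m³/s
w_8 = (23.8 − 20.3)/2 = 1.75 m; q_8 = 0.51 × 0.36 × 1.75 = 0.3213 m³/s
Q = Σ qᵢ = 25.83 m³/s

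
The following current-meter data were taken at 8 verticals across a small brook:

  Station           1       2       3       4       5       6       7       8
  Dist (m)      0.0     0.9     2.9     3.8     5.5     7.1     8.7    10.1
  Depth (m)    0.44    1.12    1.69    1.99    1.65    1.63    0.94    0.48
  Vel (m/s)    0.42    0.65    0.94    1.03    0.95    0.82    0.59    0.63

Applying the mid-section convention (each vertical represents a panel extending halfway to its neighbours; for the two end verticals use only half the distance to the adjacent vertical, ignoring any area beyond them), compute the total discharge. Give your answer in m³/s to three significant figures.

11.9 m³/s

w_1 = (0.9 − 0.0)/2 = 0.45 m; q_1 = 0.42 × 0.44 × 0.45 = 0.08316 m³/s
w_2 = (2.9 − 0.0)/2 = 1.45 m; q_2 = 0.65 × 1.12 × 1.45 = 1.056 m³/s
w_3 = (3.8 − 0.9)/2 = 1.45 m; q_3 = 0.94 × 1.69 × 1.45 = 2.303 m³/s
w_4 = (5.5 − 2.9)/2 = 1.3 m; q_4 = 1.03 × 1.99 × 1.3 = 2.665 m³/s
w_5 = (7.1 − 3.8)/2 = 1.65 m; q_5 = 0.95 × 1.65 × 1.65 = 2.586 m³/s
w_6 = (8.7 − 5.5)/2 = 1.6 m; q_6 = 0.82 × 1.63 × 1.6 = 2.139 m³/s
w_7 = (10.1 − 7.1)/2 = 1.5 m; q_7 = 0.59 × 0.94 × 1.5 = 0.8319 m³/s
w_8 = (10.1 − 8.7)/2 = 0.7 m; q_8 = 0.63 × 0.48 × 0.7 = 0.2117 m³/s
Q = Σ qᵢ = 11.88 m³/s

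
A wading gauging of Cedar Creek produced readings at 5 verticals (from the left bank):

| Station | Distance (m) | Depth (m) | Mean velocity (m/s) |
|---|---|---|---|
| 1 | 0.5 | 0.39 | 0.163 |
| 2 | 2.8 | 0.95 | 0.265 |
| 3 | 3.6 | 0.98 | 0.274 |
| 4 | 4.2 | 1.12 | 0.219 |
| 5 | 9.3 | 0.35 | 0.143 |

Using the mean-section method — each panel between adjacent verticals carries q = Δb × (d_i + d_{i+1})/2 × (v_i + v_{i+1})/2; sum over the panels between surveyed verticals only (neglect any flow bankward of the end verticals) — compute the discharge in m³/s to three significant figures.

Panel 1-2: Δb = 2.3 m, d̄ = (0.39+0.95)/2 = 0.67, v̄ = (0.163+0.265)/2 = 0.214 → q = 2.3×0.67×0.214 = 0.3298 m³/s
Panel 2-3: Δb = 0.8 m, d̄ = (0.95+0.98)/2 = 0.965, v̄ = (0.265+0.274)/2 = 0.2695 → q = 0.8×0.965×0.2695 = 0.2081 m³/s
Panel 3-4: Δb = 0.6 m, d̄ = (0.98+1.12)/2 = 1.05, v̄ = (0.274+0.219)/2 = 0.2465 → q = 0.6×1.05×0.2465 = 0.1553 m³/s
Panel 4-5: Δb = 5.1 m, d̄ = (1.12+0.35)/2 = 0.735, v̄ = (0.219+0.143)/2 = 0.181 → q = 5.1×0.735×0.181 = 0.6785 m³/s
Q = Σ q = 1.372 m³/s

1.37 m³/s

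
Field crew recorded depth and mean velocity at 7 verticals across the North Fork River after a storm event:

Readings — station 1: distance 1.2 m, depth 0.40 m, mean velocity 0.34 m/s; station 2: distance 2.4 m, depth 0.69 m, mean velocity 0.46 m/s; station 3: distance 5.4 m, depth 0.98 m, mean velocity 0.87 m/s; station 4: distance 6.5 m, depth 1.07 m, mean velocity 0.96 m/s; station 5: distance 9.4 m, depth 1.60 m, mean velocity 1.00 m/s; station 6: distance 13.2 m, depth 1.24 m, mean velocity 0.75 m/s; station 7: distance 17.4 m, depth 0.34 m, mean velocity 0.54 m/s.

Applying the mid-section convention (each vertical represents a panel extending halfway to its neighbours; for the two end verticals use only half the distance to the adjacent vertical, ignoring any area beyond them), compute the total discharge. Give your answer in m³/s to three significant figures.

14.0 m³/s

w_1 = (2.4 − 1.2)/2 = 0.6 m; q_1 = 0.34 × 0.40 × 0.6 = 0.08160 m³/s
w_2 = (5.4 − 1.2)/2 = 2.1 m; q_2 = 0.46 × 0.69 × 2.1 = 0.6665 m³/s
w_3 = (6.5 − 2.4)/2 = 2.05 m; q_3 = 0.87 × 0.98 × 2.05 = 1.748 m³/s
w_4 = (9.4 − 5.4)/2 = 2 m; q_4 = 0.96 × 1.07 × 2 = 2.054 m³/s
w_5 = (13.2 − 6.5)/2 = 3.35 m; q_5 = 1.00 × 1.60 × 3.35 = 5.360 m³/s
w_6 = (17.4 − 9.4)/2 = 4 m; q_6 = 0.75 × 1.24 × 4 = 3.720 m³/s
w_7 = (17.4 − 13.2)/2 = 2.1 m; q_7 = 0.54 × 0.34 × 2.1 = 0.3856 m³/s
Q = Σ qᵢ = 14.02 m³/s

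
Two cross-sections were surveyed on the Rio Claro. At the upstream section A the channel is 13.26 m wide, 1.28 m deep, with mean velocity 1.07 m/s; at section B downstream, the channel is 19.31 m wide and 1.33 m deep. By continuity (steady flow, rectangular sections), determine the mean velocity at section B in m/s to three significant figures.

0.707 m/s

Q = A₁V₁ = (13.26×1.28) × 1.07 = 18.16 m³/s
A₂ = 19.31 × 1.33 = 25.68 m²
V₂ = Q/A₂ = 18.16/25.68 = 0.7071 m/s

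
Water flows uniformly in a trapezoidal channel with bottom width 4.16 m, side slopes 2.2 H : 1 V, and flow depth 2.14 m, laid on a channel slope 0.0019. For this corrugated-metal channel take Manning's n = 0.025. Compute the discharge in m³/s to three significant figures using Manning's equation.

A = (b + z·y)·y = (4.16 + 2.2×2.14)×2.14 = 18.98 m²
P = b + 2y√(1+z²) = 4.16 + 2×2.14×√(1+2.2²) = 14.50 m
R = A/P = 18.98/14.50 = 1.309 m
Q = (1/n)·A·R^(2/3)·S^(1/2) = (1/0.025) × 18.98 × 1.309^(2/3) × 0.0019^(1/2) = 39.58 m³/s

39.6 m³/s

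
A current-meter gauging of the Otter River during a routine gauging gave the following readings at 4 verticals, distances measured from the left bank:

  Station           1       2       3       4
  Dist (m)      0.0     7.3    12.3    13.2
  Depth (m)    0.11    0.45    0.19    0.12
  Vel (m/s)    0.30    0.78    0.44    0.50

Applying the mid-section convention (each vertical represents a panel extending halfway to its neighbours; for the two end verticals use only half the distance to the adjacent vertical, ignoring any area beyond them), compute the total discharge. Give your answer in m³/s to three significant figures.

2.55 m³/s

w_1 = (7.3 − 0.0)/2 = 3.65 m; q_1 = 0.30 × 0.11 × 3.65 = 0.1205 m³/s
w_2 = (12.3 − 0.0)/2 = 6.15 m; q_2 = 0.78 × 0.45 × 6.15 = 2.159 m³/s
w_3 = (13.2 − 7.3)/2 = 2.95 m; q_3 = 0.44 × 0.19 × 2.95 = 0.2466 m³/s
w_4 = (13.2 − 12.3)/2 = 0.45 m; q_4 = 0.50 × 0.12 × 0.45 = 0.02700 m³/s
Q = Σ qᵢ = 2.553 m³/s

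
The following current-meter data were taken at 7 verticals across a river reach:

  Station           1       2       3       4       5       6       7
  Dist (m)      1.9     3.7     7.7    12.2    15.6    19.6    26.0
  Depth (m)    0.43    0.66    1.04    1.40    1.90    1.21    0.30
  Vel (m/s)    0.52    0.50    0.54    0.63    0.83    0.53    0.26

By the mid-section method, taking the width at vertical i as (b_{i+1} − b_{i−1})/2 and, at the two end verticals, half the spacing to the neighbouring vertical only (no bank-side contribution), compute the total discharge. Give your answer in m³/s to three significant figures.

w_1 = (3.7 − 1.9)/2 = 0.9 m; q_1 = 0.52 × 0.43 × 0.9 = 0.2012 m³/s
w_2 = (7.7 − 1.9)/2 = 2.9 m; q_2 = 0.50 × 0.66 × 2.9 = 0.9570 m³/s
w_3 = (12.2 − 3.7)/2 = 4.25 m; q_3 = 0.54 × 1.04 × 4.25 = 2.387 m³/s
w_4 = (15.6 − 7.7)/2 = 3.95 m; q_4 = 0.63 × 1.40 × 3.95 = 3.484 m³/s
w_5 = (19.6 − 12.2)/2 = 3.7 m; q_5 = 0.83 × 1.90 × 3.7 = 5.835 m³/s
w_6 = (26.0 − 15.6)/2 = 5.2 m; q_6 = 0.53 × 1.21 × 5.2 = 3.335 m³/s
w_7 = (26.0 − 19.6)/2 = 3.2 m; q_7 = 0.26 × 0.30 × 3.2 = 0.2496 m³/s
Q = Σ qᵢ = 16.45 m³/s

16.4 m³/s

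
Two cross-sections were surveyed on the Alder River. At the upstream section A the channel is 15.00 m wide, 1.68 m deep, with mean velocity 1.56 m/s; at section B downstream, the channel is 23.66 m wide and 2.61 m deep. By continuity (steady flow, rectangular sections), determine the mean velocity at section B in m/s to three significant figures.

Q = A₁V₁ = (15.00×1.68) × 1.56 = 39.31 m³/s
A₂ = 23.66 × 2.61 = 61.75 m²
V₂ = Q/A₂ = 39.31/61.75 = 0.6366 m/s

0.637 m/s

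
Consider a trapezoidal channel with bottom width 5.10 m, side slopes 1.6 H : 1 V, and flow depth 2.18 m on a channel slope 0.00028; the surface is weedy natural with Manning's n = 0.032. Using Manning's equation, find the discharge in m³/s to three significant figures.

A = (b + z·y)·y = (5.10 + 1.6×2.18)×2.18 = 18.72 m²
P = b + 2y√(1+z²) = 5.10 + 2×2.18×√(1+1.6²) = 13.33 m
R = A/P = 18.72/13.33 = 1.405 m
Q = (1/n)·A·R^(2/3)·S^(1/2) = (1/0.032) × 18.72 × 1.405^(2/3) × 0.00028^(1/2) = 12.28 m³/s

12.3 m³/s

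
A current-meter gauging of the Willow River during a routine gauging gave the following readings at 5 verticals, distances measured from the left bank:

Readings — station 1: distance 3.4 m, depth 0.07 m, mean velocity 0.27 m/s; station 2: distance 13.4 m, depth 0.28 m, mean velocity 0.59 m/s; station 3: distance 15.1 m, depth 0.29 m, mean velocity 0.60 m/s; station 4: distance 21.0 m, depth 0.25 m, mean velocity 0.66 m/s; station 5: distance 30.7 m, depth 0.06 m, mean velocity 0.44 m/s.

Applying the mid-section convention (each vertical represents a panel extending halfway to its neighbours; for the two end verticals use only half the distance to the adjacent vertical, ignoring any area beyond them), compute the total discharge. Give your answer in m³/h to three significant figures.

w_1 = (13.4 − 3.4)/2 = 5 m; q_1 = 0.27 × 0.07 × 5 = 0.09450 m³/s
w_2 = (15.1 − 3.4)/2 = 5.85 m; q_2 = 0.59 × 0.28 × 5.85 = 0.9664 m³/s
w_3 = (21.0 − 13.4)/2 = 3.8 m; q_3 = 0.60 × 0.29 × 3.8 = 0.6612 m³/s
w_4 = (30.7 − 15.1)/2 = 7.8 m; q_4 = 0.66 × 0.25 × 7.8 = 1.287 m³/s
w_5 = (30.7 − 21.0)/2 = 4.85 m; q_5 = 0.44 × 0.06 × 4.85 = 0.1280 m³/s
Q = Σ qᵢ = 3.137 m³/s
= 3.137 × 3600 = 11290 m³/h

11300 m³/h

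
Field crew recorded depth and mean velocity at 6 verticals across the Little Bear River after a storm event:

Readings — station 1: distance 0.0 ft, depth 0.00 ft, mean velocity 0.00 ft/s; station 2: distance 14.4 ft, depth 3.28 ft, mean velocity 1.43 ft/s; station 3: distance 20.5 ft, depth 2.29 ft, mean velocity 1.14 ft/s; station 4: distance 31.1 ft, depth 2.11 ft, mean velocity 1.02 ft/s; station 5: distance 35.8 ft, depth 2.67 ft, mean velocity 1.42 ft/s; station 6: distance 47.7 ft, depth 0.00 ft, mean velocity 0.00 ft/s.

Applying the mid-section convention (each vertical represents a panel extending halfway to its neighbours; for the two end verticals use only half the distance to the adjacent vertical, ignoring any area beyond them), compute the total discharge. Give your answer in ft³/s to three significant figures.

w_2 = (20.5 − 0.0)/2 = 10.25 ft; q_2 = 1.43 × 3.28 × 10.25 = 48.08 ft³/s
w_3 = (31.1 − 14.4)/2 = 8.35 ft; q_3 = 1.14 × 2.29 × 8.35 = 21.80 ft³/s
w_4 = (35.8 − 20.5)/2 = 7.65 ft; q_4 = 1.02 × 2.11 × 7.65 = 16.46 ft³/s
w_5 = (47.7 − 31.1)/2 = 8.3 ft; q_5 = 1.42 × 2.67 × 8.3 = 31.47 ft³/s
Stations 1, 6 contribute zero (depth or velocity is 0).
Q = Σ qᵢ = 117.8 ft³/s

118 ft³/s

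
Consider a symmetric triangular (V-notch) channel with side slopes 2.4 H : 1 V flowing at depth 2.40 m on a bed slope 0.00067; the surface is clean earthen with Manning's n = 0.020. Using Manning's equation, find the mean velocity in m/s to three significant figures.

A = z·y² = 2.4×2.40² = 13.82 m²
P = 2y√(1+z²) = 2×2.40×√(1+2.4²) = 12.48 m
R = A/P = 13.82/12.48 = 1.108 m
Q = (1/n)·A·R^(2/3)·S^(1/2) = (1/0.020) × 13.82 × 1.108^(2/3) × 0.00067^(1/2) = 19.15 m³/s
V = Q/A = 19.15/13.82 = 1.386 m/s

1.39 m/s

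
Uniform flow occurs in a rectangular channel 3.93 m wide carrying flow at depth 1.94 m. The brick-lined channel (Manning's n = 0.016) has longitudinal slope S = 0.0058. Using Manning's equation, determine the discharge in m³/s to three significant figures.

35.7 m³/s

A = b·y = 3.93 × 1.94 = 7.624 m²
P = b + 2y = 3.93 + 2×1.94 = 7.810 m
R = A/P = 7.624/7.810 = 0.9762 m
Q = (1/n)·A·R^(2/3)·S^(1/2) = (1/0.016) × 7.624 × 0.9762^(2/3) × 0.0058^(1/2) = 35.71 m³/s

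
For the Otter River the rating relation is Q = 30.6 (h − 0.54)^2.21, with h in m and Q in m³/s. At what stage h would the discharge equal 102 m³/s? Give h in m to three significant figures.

2.26 m

h − h₀ = (Q/C)^(1/b) = (102/30.6)^(1/2.21) = 1.724 m
h = 0.54 + 1.724 = 2.264 m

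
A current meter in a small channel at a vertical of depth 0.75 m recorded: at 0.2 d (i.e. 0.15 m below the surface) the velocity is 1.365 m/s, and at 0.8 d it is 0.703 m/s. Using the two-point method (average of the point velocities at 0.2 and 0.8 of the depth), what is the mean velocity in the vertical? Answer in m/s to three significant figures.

1.03 m/s

v̄ = (1.365 + 0.703) / 2 = 1.034 m/s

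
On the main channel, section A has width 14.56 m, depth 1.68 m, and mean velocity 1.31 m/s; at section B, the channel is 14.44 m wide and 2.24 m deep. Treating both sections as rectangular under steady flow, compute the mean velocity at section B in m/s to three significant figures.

Q = A₁V₁ = (14.56×1.68) × 1.31 = 32.04 m³/s
A₂ = 14.44 × 2.24 = 32.35 m²
V₂ = Q/A₂ = 32.04/32.35 = 0.9907 m/s

0.991 m/s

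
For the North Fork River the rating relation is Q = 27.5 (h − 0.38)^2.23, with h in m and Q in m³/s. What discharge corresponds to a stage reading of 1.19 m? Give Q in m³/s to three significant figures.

Q = 27.5 × (1.19 − 0.38)^2.23 = 27.5 × 0.81^2.23 = 17.19 m³/s

17.2 m³/s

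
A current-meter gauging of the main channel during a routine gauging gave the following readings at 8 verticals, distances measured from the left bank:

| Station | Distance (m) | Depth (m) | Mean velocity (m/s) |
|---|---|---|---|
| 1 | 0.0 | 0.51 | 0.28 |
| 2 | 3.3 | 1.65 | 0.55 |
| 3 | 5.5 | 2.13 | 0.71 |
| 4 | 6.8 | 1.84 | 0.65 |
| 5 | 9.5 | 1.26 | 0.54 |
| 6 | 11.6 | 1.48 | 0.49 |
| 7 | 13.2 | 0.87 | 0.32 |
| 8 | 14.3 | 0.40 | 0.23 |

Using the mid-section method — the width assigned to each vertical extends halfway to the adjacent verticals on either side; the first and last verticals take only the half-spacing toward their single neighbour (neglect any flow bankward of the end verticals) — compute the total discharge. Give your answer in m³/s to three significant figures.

11.2 m³/s

w_1 = (3.3 − 0.0)/2 = 1.65 m; q_1 = 0.28 × 0.51 × 1.65 = 0.2356 m³/s
w_2 = (5.5 − 0.0)/2 = 2.75 m; q_2 = 0.55 × 1.65 × 2.75 = 2.496 m³/s
w_3 = (6.8 − 3.3)/2 = 1.75 m; q_3 = 0.71 × 2.13 × 1.75 = 2.647 m³/s
w_4 = (9.5 − 5.5)/2 = 2 m; q_4 = 0.65 × 1.84 × 2 = 2.392 m³/s
w_5 = (11.6 − 6.8)/2 = 2.4 m; q_5 = 0.54 × 1.26 × 2.4 = 1.633 m³/s
w_6 = (13.2 − 9.5)/2 = 1.85 m; q_6 = 0.49 × 1.48 × 1.85 = 1.342 m³/s
w_7 = (14.3 − 11.6)/2 = 1.35 m; q_7 = 0.32 × 0.87 × 1.35 = 0.3758 m³/s
w_8 = (14.3 − 13.2)/2 = 0.55 m; q_8 = 0.23 × 0.40 × 0.55 = 0.05060 m³/s
Q = Σ qᵢ = 11.17 m³/s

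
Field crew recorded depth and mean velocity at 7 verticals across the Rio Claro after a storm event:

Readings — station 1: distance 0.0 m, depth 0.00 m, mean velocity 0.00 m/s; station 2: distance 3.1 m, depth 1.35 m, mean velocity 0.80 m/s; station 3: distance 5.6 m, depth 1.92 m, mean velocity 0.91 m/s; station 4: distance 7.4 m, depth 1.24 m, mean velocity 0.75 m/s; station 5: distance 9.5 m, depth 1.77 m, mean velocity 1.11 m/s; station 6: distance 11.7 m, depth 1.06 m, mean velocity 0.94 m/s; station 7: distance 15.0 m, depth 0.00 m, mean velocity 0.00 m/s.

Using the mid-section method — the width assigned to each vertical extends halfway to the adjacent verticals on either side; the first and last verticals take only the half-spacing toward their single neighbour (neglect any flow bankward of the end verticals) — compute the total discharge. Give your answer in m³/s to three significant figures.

15.6 m³/s

w_2 = (5.6 − 0.0)/2 = 2.8 m; q_2 = 0.80 × 1.35 × 2.8 = 3.024 m³/s
w_3 = (7.4 − 3.1)/2 = 2.15 m; q_3 = 0.91 × 1.92 × 2.15 = 3.756 m³/s
w_4 = (9.5 − 5.6)/2 = 1.95 m; q_4 = 0.75 × 1.24 × 1.95 = 1.814 m³/s
w_5 = (11.7 − 7.4)/2 = 2.15 m; q_5 = 1.11 × 1.77 × 2.15 = 4.224 m³/s
w_6 = (15.0 − 9.5)/2 = 2.75 m; q_6 = 0.94 × 1.06 × 2.75 = 2.740 m³/s
Stations 1, 7 contribute zero (depth or velocity is 0).
Q = Σ qᵢ = 15.56 m³/s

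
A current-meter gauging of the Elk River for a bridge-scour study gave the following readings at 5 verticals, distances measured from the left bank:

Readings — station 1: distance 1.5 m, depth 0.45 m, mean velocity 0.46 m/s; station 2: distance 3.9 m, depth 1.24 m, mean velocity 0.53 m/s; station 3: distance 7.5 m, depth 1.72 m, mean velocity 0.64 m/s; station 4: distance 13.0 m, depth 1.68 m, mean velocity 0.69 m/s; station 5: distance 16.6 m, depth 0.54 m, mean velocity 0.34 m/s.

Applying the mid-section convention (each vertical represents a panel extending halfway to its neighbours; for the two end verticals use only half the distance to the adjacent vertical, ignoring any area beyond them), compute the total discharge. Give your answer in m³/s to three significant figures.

12.8 m³/s

w_1 = (3.9 − 1.5)/2 = 1.2 m; q_1 = 0.46 × 0.45 × 1.2 = 0.2484 m³/s
w_2 = (7.5 − 1.5)/2 = 3 m; q_2 = 0.53 × 1.24 × 3 = 1.972 m³/s
w_3 = (13.0 − 3.9)/2 = 4.55 m; q_3 = 0.64 × 1.72 × 4.55 = 5.009 m³/s
w_4 = (16.6 − 7.5)/2 = 4.55 m; q_4 = 0.69 × 1.68 × 4.55 = 5.274 m³/s
w_5 = (16.6 − 13.0)/2 = 1.8 m; q_5 = 0.34 × 0.54 × 1.8 = 0.3305 m³/s
Q = Σ qᵢ = 12.83 m³/s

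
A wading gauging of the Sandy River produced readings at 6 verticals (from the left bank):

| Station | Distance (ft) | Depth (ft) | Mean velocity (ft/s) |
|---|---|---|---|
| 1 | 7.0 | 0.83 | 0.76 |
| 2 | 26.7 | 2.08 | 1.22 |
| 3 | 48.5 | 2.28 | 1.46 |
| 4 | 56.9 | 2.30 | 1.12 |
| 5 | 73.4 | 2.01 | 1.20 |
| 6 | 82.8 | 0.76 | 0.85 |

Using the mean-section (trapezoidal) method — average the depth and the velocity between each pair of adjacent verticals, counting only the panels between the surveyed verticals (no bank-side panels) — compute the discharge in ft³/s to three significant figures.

171 ft³/s

Panel 1-2: Δb = 19.7 ft, d̄ = (0.83+2.08)/2 = 1.455, v̄ = (0.76+1.22)/2 = 0.99 → q = 19.7×1.455×0.99 = 28.38 ft³/s
Panel 2-3: Δb = 21.8 ft, d̄ = (2.08+2.28)/2 = 2.18, v̄ = (1.22+1.46)/2 = 1.34 → q = 21.8×2.18×1.34 = 63.68 ft³/s
Panel 3-4: Δb = 8.4 ft, d̄ = (2.28+2.30)/2 = 2.29, v̄ = (1.46+1.12)/2 = 1.29 → q = 8.4×2.29×1.29 = 24.81 ft³/s
Panel 4-5: Δb = 16.5 ft, d̄ = (2.30+2.01)/2 = 2.155, v̄ = (1.12+1.20)/2 = 1.16 → q = 16.5×2.155×1.16 = 41.25 ft³/s
Panel 5-6: Δb = 9.4 ft, d̄ = (2.01+0.76)/2 = 1.385, v̄ = (1.20+0.85)/2 = 1.025 → q = 9.4×1.385×1.025 = 13.34 ft³/s
Q = Σ q = 171.5 ft³/s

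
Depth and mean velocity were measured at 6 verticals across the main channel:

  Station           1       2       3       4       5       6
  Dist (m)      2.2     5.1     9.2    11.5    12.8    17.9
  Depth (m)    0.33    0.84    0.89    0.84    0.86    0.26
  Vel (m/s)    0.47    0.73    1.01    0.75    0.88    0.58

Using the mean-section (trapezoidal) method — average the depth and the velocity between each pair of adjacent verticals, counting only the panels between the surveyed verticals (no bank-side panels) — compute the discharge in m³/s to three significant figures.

8.84 m³/s

Panel 1-2: Δb = 2.9 m, d̄ = (0.33+0.84)/2 = 0.585, v̄ = (0.47+0.73)/2 = 0.6 → q = 2.9×0.585×0.6 = 1.018 m³/s
Panel 2-3: Δb = 4.1 m, d̄ = (0.84+0.89)/2 = 0.865, v̄ = (0.73+1.01)/2 = 0.87 → q = 4.1×0.865×0.87 = 3.085 m³/s
Panel 3-4: Δb = 2.3 m, d̄ = (0.89+0.84)/2 = 0.865, v̄ = (1.01+0.75)/2 = 0.88 → q = 2.3×0.865×0.88 = 1.751 m³/s
Panel 4-5: Δb = 1.3 m, d̄ = (0.84+0.86)/2 = 0.85, v̄ = (0.75+0.88)/2 = 0.815 → q = 1.3×0.85×0.815 = 0.9006 m³/s
Panel 5-6: Δb = 5.1 m, d̄ = (0.86+0.26)/2 = 0.56, v̄ = (0.88+0.58)/2 = 0.73 → q = 5.1×0.56×0.73 = 2.085 m³/s
Q = Σ q = 8.840 m³/s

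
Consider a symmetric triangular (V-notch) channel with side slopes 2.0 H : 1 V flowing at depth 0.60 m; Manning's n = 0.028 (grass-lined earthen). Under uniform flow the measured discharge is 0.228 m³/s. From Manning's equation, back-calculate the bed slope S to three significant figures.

A = z·y² = 2.0×0.60² = 0.7200 m²
P = 2y√(1+z²) = 2×0.60×√(1+2.0²) = 2.683 m
R = A/P = 0.7200/2.683 = 0.2683 m
S = (Q·n / (1·A·R^(2/3)))² = (0.228×0.028 / (1×0.7200×0.4160))² = 0.0004543

0.000454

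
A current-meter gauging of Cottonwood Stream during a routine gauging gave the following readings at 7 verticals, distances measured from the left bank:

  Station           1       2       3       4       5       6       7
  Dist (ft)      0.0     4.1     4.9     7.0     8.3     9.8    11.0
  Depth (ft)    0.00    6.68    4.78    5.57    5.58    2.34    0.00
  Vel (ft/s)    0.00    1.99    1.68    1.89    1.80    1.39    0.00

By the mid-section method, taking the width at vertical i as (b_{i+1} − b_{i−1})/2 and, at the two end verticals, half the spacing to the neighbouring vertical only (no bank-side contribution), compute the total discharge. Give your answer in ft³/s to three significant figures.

w_2 = (4.9 − 0.0)/2 = 2.45 ft; q_2 = 1.99 × 6.68 × 2.45 = 32.57 ft³/s
w_3 = (7.0 − 4.1)/2 = 1.45 ft; q_3 = 1.68 × 4.78 × 1.45 = 11.64 ft³/s
w_4 = (8.3 − 4.9)/2 = 1.7 ft; q_4 = 1.89 × 5.57 × 1.7 = 17.90 ft³/s
w_5 = (9.8 − 7.0)/2 = 1.4 ft; q_5 = 1.80 × 5.58 × 1.4 = 14.06 ft³/s
w_6 = (11.0 − 8.3)/2 = 1.35 ft; q_6 = 1.39 × 2.34 × 1.35 = 4.391 ft³/s
Stations 1, 7 contribute zero (depth or velocity is 0).
Q = Σ qᵢ = 80.56 ft³/s

80.6 ft³/s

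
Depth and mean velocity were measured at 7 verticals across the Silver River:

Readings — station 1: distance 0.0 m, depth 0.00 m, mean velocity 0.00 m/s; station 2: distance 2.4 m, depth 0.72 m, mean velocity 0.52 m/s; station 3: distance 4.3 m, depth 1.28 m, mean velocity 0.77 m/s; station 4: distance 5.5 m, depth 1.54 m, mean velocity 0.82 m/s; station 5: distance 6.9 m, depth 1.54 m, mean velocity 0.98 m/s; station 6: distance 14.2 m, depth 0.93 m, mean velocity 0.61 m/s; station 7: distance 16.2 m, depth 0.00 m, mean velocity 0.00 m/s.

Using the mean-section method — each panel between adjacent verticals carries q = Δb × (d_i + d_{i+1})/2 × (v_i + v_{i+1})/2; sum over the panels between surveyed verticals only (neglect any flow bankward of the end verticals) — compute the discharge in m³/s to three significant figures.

Panel 1-2: Δb = 2.4 m, d̄ = (0.00+0.72)/2 = 0.36, v̄ = (0.00+0.52)/2 = 0.26 → q = 2.4×0.36×0.26 = 0.2246 m³/s
Panel 2-3: Δb = 1.9 m, d̄ = (0.72+1.28)/2 = 1, v̄ = (0.52+0.77)/2 = 0.645 → q = 1.9×1×0.645 = 1.226 m³/s
Panel 3-4: Δb = 1.2 m, d̄ = (1.28+1.54)/2 = 1.41, v̄ = (0.77+0.82)/2 = 0.795 → q = 1.2×1.41×0.795 = 1.345 m³/s
Panel 4-5: Δb = 1.4 m, d̄ = (1.54+1.54)/2 = 1.54, v̄ = (0.82+0.98)/2 = 0.9 → q = 1.4×1.54×0.9 = 1.940 m³/s
Panel 5-6: Δb = 7.3 m, d̄ = (1.54+0.93)/2 = 1.235, v̄ = (0.98+0.61)/2 = 0.795 → q = 7.3×1.235×0.795 = 7.167 m³/s
Panel 6-7: Δb = 2 m, d̄ = (0.93+0.00)/2 = 0.465, v̄ = (0.61+0.00)/2 = 0.305 → q = 2×0.465×0.305 = 0.2837 m³/s
Q = Σ q = 12.19 m³/s

12.2 m³/s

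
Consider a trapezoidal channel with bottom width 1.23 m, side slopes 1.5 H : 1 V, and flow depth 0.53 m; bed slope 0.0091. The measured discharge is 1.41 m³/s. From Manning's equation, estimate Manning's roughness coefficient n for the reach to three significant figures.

0.0355

A = (b + z·y)·y = (1.23 + 1.5×0.53)×0.53 = 1.073 m²
P = b + 2y√(1+z²) = 1.23 + 2×0.53×√(1+1.5²) = 3.141 m
R = A/P = 1.073/3.141 = 0.3417 m
n = (1/Q)·A·R^(2/3)·S^(1/2) = (1/1.41) × 1.073 × 0.4888 × 0.09539 = 0.03549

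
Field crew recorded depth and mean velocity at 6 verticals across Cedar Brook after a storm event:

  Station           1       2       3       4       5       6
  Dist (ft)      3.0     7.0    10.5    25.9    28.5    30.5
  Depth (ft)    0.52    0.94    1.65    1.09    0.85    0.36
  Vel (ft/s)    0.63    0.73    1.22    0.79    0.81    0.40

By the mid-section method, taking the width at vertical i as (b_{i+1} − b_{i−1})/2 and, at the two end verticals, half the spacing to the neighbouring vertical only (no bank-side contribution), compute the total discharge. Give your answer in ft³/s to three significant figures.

31.7 ft³/s

w_1 = (7.0 − 3.0)/2 = 2 ft; q_1 = 0.63 × 0.52 × 2 = 0.6552 ft³/s
w_2 = (10.5 − 3.0)/2 = 3.75 ft; q_2 = 0.73 × 0.94 × 3.75 = 2.573 ft³/s
w_3 = (25.9 − 7.0)/2 = 9.45 ft; q_3 = 1.22 × 1.65 × 9.45 = 19.02 ft³/s
w_4 = (28.5 − 10.5)/2 = 9 ft; q_4 = 0.79 × 1.09 × 9 = 7.750 ft³/s
w_5 = (30.5 − 25.9)/2 = 2.3 ft; q_5 = 0.81 × 0.85 × 2.3 = 1.584 ft³/s
w_6 = (30.5 − 28.5)/2 = 1 ft; q_6 = 0.40 × 0.36 × 1 = 0.1440 ft³/s
Q = Σ qᵢ = 31.73 ft³/s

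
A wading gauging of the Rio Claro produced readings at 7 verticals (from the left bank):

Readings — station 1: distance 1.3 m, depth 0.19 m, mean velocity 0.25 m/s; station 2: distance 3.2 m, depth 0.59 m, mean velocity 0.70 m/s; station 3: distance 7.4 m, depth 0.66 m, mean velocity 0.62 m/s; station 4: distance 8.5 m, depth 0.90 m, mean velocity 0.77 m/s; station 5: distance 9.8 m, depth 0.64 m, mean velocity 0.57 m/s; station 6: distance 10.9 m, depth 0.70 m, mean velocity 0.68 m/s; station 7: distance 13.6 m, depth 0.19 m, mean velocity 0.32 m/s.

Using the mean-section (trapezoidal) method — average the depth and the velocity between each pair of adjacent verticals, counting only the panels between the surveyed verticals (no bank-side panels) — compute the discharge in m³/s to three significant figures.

4.41 m³/s

Panel 1-2: Δb = 1.9 m, d̄ = (0.19+0.59)/2 = 0.39, v̄ = (0.25+0.70)/2 = 0.475 → q = 1.9×0.39×0.475 = 0.3520 m³/s
Panel 2-3: Δb = 4.2 m, d̄ = (0.59+0.66)/2 = 0.625, v̄ = (0.70+0.62)/2 = 0.66 → q = 4.2×0.625×0.66 = 1.733 m³/s
Panel 3-4: Δb = 1.1 m, d̄ = (0.66+0.90)/2 = 0.78, v̄ = (0.62+0.77)/2 = 0.695 → q = 1.1×0.78×0.695 = 0.5963 m³/s
Panel 4-5: Δb = 1.3 m, d̄ = (0.90+0.64)/2 = 0.77, v̄ = (0.77+0.57)/2 = 0.67 → q = 1.3×0.77×0.67 = 0.6707 m³/s
Panel 5-6: Δb = 1.1 m, d̄ = (0.64+0.70)/2 = 0.67, v̄ = (0.57+0.68)/2 = 0.625 → q = 1.1×0.67×0.625 = 0.4606 m³/s
Panel 6-7: Δb = 2.7 m, d̄ = (0.70+0.19)/2 = 0.445, v̄ = (0.68+0.32)/2 = 0.5 → q = 2.7×0.445×0.5 = 0.6008 m³/s
Q = Σ q = 4.413 m³/s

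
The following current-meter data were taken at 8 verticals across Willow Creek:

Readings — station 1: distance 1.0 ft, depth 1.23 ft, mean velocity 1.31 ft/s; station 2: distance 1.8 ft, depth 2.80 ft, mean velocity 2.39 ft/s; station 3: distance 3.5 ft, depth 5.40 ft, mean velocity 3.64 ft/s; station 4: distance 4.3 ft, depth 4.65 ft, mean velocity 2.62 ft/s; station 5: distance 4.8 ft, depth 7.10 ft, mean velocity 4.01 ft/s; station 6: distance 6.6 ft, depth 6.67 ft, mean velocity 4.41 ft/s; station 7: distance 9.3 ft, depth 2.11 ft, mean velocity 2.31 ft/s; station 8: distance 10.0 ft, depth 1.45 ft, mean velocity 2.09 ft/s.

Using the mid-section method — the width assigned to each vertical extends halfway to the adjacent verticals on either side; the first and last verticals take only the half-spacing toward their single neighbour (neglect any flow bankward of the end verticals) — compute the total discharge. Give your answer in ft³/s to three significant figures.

w_1 = (1.8 − 1.0)/2 = 0.4 ft; q_1 = 1.31 × 1.23 × 0.4 = 0.6445 ft³/s
w_2 = (3.5 − 1.0)/2 = 1.25 ft; q_2 = 2.39 × 2.80 × 1.25 = 8.365 ft³/s
w_3 = (4.3 − 1.8)/2 = 1.25 ft; q_3 = 3.64 × 5.40 × 1.25 = 24.57 ft³/s
w_4 = (4.8 − 3.5)/2 = 0.65 ft; q_4 = 2.62 × 4.65 × 0.65 = 7.919 ft³/s
w_5 = (6.6 − 4.3)/2 = 1.15 ft; q_5 = 4.01 × 7.10 × 1.15 = 32.74 ft³/s
w_6 = (9.3 − 4.8)/2 = 2.25 ft; q_6 = 4.41 × 6.67 × 2.25 = 66.18 ft³/s
w_7 = (10.0 − 6.6)/2 = 1.7 ft; q_7 = 2.31 × 2.11 × 1.7 = 8.286 ft³/s
w_8 = (10.0 − 9.3)/2 = 0.35 ft; q_8 = 2.09 × 1.45 × 0.35 = 1.061 ft³/s
Q = Σ qᵢ = 149.8 ft³/s

150 ft³/s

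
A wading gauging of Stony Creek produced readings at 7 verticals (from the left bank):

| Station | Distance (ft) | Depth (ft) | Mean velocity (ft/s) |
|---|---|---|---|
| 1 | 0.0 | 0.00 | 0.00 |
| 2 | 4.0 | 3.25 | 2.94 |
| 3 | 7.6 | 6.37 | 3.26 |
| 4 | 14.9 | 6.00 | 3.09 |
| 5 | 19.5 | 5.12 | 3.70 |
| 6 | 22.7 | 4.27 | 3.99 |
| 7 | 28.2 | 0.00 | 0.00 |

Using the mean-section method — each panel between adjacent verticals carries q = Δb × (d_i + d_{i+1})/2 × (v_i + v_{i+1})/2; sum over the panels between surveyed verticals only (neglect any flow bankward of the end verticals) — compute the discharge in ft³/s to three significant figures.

Panel 1-2: Δb = 4 ft, d̄ = (0.00+3.25)/2 = 1.625, v̄ = (0.00+2.94)/2 = 1.47 → q = 4×1.625×1.47 = 9.555 ft³/s
Panel 2-3: Δb = 3.6 ft, d̄ = (3.25+6.37)/2 = 4.81, v̄ = (2.94+3.26)/2 = 3.1 → q = 3.6×4.81×3.1 = 53.68 ft³/s
Panel 3-4: Δb = 7.3 ft, d̄ = (6.37+6.00)/2 = 6.185, v̄ = (3.26+3.09)/2 = 3.175 → q = 7.3×6.185×3.175 = 143.4 ft³/s
Panel 4-5: Δb = 4.6 ft, d̄ = (6.00+5.12)/2 = 5.56, v̄ = (3.09+3.70)/2 = 3.395 → q = 4.6×5.56×3.395 = 86.83 ft³/s
Panel 5-6: Δb = 3.2 ft, d̄ = (5.12+4.27)/2 = 4.695, v̄ = (3.70+3.99)/2 = 3.845 → q = 3.2×4.695×3.845 = 57.77 ft³/s
Panel 6-7: Δb = 5.5 ft, d̄ = (4.27+0.00)/2 = 2.135, v̄ = (3.99+0.00)/2 = 1.995 → q = 5.5×2.135×1.995 = 23.43 ft³/s
Q = Σ q = 374.6 ft³/s

375 ft³/s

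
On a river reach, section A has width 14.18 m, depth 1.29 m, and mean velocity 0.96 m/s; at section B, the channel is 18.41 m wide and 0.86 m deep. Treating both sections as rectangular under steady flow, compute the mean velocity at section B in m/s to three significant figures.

1.11 m/s

Q = A₁V₁ = (14.18×1.29) × 0.96 = 17.56 m³/s
A₂ = 18.41 × 0.86 = 15.83 m²
V₂ = Q/A₂ = 17.56/15.83 = 1.109 m/s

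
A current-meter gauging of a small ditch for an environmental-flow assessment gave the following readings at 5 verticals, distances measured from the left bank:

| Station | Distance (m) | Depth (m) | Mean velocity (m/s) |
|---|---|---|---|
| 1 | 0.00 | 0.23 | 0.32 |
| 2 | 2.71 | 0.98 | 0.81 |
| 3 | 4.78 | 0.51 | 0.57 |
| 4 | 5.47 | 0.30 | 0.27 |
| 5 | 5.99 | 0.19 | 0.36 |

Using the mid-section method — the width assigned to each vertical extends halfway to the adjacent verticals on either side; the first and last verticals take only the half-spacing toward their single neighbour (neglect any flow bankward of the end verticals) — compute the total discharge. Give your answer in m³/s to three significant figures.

w_1 = (2.71 − 0.00)/2 = 1.355 m; q_1 = 0.32 × 0.23 × 1.355 = 0.09973 m³/s
w_2 = (4.78 − 0.00)/2 = 2.39 m; q_2 = 0.81 × 0.98 × 2.39 = 1.897 m³/s
w_3 = (5.47 − 2.71)/2 = 1.38 m; q_3 = 0.57 × 0.51 × 1.38 = 0.4012 m³/s
w_4 = (5.99 − 4.78)/2 = 0.605 m; q_4 = 0.27 × 0.30 × 0.605 = 0.04901 m³/s
w_5 = (5.99 − 5.47)/2 = 0.26 m; q_5 = 0.36 × 0.19 × 0.26 = 0.01778 m³/s
Q = Σ qᵢ = 2.465 m³/s

2.46 m³/s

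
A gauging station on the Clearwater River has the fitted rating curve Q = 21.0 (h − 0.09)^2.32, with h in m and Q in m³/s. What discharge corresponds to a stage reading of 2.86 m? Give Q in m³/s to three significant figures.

223 m³/s

Q = 21.0 × (2.86 − 0.09)^2.32 = 21.0 × 2.77^2.32 = 223.2 m³/s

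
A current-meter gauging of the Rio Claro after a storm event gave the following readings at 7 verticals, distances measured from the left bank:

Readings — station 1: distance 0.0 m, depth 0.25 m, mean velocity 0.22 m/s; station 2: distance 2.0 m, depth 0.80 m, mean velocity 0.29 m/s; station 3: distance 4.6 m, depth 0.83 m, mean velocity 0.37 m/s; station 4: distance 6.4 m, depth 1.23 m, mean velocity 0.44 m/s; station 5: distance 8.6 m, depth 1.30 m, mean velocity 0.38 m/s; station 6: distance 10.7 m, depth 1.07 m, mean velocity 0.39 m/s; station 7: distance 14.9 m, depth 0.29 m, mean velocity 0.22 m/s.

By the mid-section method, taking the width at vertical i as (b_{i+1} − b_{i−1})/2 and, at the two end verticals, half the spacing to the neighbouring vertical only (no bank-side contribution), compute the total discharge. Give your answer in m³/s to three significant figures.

4.86 m³/s

w_1 = (2.0 − 0.0)/2 = 1 m; q_1 = 0.22 × 0.25 × 1 = 0.05500 m³/s
w_2 = (4.6 − 0.0)/2 = 2.3 m; q_2 = 0.29 × 0.80 × 2.3 = 0.5336 m³/s
w_3 = (6.4 − 2.0)/2 = 2.2 m; q_3 = 0.37 × 0.83 × 2.2 = 0.6756 m³/s
w_4 = (8.6 − 4.6)/2 = 2 m; q_4 = 0.44 × 1.23 × 2 = 1.082 m³/s
w_5 = (10.7 − 6.4)/2 = 2.15 m; q_5 = 0.38 × 1.30 × 2.15 = 1.062 m³/s
w_6 = (14.9 − 8.6)/2 = 3.15 m; q_6 = 0.39 × 1.07 × 3.15 = 1.314 m³/s
w_7 = (14.9 − 10.7)/2 = 2.1 m; q_7 = 0.22 × 0.29 × 2.1 = 0.1340 m³/s
Q = Σ qᵢ = 4.857 m³/s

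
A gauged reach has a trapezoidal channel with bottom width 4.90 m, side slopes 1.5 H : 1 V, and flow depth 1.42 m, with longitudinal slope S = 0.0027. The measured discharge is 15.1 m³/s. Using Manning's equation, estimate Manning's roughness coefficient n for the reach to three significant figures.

0.0343

A = (b + z·y)·y = (4.90 + 1.5×1.42)×1.42 = 9.983 m²
P = b + 2y√(1+z²) = 4.90 + 2×1.42×√(1+1.5²) = 10.02 m
R = A/P = 9.983/10.02 = 0.9963 m
n = (1/Q)·A·R^(2/3)·S^(1/2) = (1/15.1) × 9.983 × 0.9975 × 0.05196 = 0.03427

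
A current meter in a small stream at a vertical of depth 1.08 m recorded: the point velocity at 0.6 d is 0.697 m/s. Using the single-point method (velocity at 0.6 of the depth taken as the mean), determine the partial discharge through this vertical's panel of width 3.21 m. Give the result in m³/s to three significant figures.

2.42 m³/s

v̄ = v₀.₆ = 0.697 m/s
q = v̄ × d × w = 0.6970 × 1.08 × 3.21 = 2.416 m³/s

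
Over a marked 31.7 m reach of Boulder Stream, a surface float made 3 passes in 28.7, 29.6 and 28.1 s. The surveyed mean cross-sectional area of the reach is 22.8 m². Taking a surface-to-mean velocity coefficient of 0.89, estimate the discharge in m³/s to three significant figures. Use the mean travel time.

22.3 m³/s

t̄ = (28.7 + 29.6 + 28.1) / 3 = 28.8 s
v_surface = L / t̄ = 31.7 / 28.8 = 1.101 m/s
v_mean = 0.89 × 1.101 = 0.9796 m/s
Q = A × v_mean = 22.8 × 0.9796 = 22.34 m³/s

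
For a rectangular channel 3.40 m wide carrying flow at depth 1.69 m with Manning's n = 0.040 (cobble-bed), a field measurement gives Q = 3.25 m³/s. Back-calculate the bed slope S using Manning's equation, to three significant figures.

0.000638

A = b·y = 3.40 × 1.69 = 5.746 m²
P = b + 2y = 3.40 + 2×1.69 = 6.780 m
R = A/P = 5.746/6.780 = 0.8475 m
S = (Q·n / (1·A·R^(2/3)))² = (3.25×0.040 / (1×5.746×0.8956))² = 0.0006382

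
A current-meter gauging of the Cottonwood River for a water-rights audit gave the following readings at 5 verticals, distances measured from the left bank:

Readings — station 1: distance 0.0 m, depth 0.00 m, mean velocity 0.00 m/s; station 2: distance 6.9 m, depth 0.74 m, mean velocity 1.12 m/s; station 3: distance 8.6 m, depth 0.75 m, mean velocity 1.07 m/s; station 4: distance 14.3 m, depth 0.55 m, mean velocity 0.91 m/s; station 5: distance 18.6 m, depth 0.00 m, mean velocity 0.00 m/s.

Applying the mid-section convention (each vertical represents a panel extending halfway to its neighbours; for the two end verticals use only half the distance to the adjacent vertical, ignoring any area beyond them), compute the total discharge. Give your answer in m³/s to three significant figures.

w_2 = (8.6 − 0.0)/2 = 4.3 m; q_2 = 1.12 × 0.74 × 4.3 = 3.564 m³/s
w_3 = (14.3 − 6.9)/2 = 3.7 m; q_3 = 1.07 × 0.75 × 3.7 = 2.969 m³/s
w_4 = (18.6 − 8.6)/2 = 5 m; q_4 = 0.91 × 0.55 × 5 = 2.503 m³/s
Stations 1, 5 contribute zero (depth or velocity is 0).
Q = Σ qᵢ = 9.036 m³/s

9.04 m³/s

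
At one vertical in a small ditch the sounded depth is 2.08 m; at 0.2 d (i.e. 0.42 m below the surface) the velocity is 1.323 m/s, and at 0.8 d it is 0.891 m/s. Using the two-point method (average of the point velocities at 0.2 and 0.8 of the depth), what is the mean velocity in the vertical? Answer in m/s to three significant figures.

1.11 m/s

v̄ = (1.323 + 0.891) / 2 = 1.107 m/s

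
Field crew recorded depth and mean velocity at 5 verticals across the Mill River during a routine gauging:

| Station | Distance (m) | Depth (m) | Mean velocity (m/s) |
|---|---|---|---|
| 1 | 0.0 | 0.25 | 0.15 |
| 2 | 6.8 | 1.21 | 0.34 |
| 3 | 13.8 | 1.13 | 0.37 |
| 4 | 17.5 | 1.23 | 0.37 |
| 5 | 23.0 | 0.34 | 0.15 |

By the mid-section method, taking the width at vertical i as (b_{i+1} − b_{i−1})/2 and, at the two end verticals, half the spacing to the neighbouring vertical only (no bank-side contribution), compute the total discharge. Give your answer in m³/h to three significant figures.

26800 m³/h

w_1 = (6.8 − 0.0)/2 = 3.4 m; q_1 = 0.15 × 0.25 × 3.4 = 0.1275 m³/s
w_2 = (13.8 − 0.0)/2 = 6.9 m; q_2 = 0.34 × 1.21 × 6.9 = 2.839 m³/s
w_3 = (17.5 − 6.8)/2 = 5.35 m; q_3 = 0.37 × 1.13 × 5.35 = 2.237 m³/s
w_4 = (23.0 − 13.8)/2 = 4.6 m; q_4 = 0.37 × 1.23 × 4.6 = 2.093 m³/s
w_5 = (23.0 − 17.5)/2 = 2.75 m; q_5 = 0.15 × 0.34 × 2.75 = 0.1403 m³/s
Q = Σ qᵢ = 7.437 m³/s
= 7.437 × 3600 = 26770 m³/h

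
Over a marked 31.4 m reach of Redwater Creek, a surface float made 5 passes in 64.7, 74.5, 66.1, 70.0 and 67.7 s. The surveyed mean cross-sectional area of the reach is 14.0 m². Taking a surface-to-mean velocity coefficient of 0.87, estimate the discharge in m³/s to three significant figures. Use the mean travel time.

t̄ = (64.7 + 74.5 + 66.1 + 70.0 + 67.7) / 5 = 68.6 s
v_surface = L / t̄ = 31.4 / 68.6 = 0.4577 m/s
v_mean = 0.87 × 0.4577 = 0.3982 m/s
Q = A × v_mean = 14.0 × 0.3982 = 5.575 m³/s

5.58 m³/s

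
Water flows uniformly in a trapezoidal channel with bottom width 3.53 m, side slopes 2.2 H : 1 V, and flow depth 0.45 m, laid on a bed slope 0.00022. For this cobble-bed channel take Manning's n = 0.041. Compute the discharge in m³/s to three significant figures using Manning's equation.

0.370 m³/s

A = (b + z·y)·y = (3.53 + 2.2×0.45)×0.45 = 2.034 m²
P = b + 2y√(1+z²) = 3.53 + 2×0.45×√(1+2.2²) = 5.705 m
R = A/P = 2.034/5.705 = 0.3565 m
Q = (1/n)·A·R^(2/3)·S^(1/2) = (1/0.041) × 2.034 × 0.3565^(2/3) × 0.00022^(1/2) = 0.3700 m³/s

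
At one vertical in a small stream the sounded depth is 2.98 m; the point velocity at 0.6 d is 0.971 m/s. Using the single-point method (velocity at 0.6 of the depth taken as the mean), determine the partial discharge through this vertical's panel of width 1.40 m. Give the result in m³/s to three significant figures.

v̄ = v₀.₆ = 0.971 m/s
q = v̄ × d × w = 0.9710 × 2.98 × 1.40 = 4.051 m³/s

4.05 m³/s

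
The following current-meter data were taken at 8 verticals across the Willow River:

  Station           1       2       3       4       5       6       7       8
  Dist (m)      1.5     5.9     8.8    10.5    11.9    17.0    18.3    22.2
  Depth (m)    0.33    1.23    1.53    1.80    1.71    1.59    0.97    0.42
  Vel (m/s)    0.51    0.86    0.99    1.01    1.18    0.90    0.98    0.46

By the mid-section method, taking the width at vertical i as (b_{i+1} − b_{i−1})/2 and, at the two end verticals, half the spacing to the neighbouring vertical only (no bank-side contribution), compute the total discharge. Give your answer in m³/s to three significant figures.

24.5 m³/s

w_1 = (5.9 − 1.5)/2 = 2.2 m; q_1 = 0.51 × 0.33 × 2.2 = 0.3703 m³/s
w_2 = (8.8 − 1.5)/2 = 3.65 m; q_2 = 0.86 × 1.23 × 3.65 = 3.861 m³/s
w_3 = (10.5 − 5.9)/2 = 2.3 m; q_3 = 0.99 × 1.53 × 2.3 = 3.484 m³/s
w_4 = (11.9 − 8.8)/2 = 1.55 m; q_4 = 1.01 × 1.80 × 1.55 = 2.818 m³/s
w_5 = (17.0 − 10.5)/2 = 3.25 m; q_5 = 1.18 × 1.71 × 3.25 = 6.558 m³/s
w_6 = (18.3 − 11.9)/2 = 3.2 m; q_6 = 0.90 × 1.59 × 3.2 = 4.579 m³/s
w_7 = (22.2 − 17.0)/2 = 2.6 m; q_7 = 0.98 × 0.97 × 2.6 = 2.472 m³/s
w_8 = (22.2 − 18.3)/2 = 1.95 m; q_8 = 0.46 × 0.42 × 1.95 = 0.3767 m³/s
Q = Σ qᵢ = 24.52 m³/s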